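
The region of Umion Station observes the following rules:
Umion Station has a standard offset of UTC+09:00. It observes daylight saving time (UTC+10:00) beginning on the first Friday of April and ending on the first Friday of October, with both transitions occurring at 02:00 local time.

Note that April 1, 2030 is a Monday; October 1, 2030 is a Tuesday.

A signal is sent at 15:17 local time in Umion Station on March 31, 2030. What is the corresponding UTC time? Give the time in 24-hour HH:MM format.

1 April 2030 is a Monday, so the first Friday is April 5.
1 October 2030 is a Tuesday, so the first Friday is October 4.
Daylight saving runs 5 April – 4 October; March 31, 2030 is outside that window, so Umion Station is on standard time at UTC+09:00.
15:17 local − 9h = 06:17 UTC.

06:17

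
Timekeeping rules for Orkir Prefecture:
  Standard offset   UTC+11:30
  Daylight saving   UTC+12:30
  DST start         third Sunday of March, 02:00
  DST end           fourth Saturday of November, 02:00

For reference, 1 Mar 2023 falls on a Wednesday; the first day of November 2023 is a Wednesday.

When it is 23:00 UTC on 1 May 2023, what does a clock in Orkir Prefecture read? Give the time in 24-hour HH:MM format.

1 March 2023 is a Wednesday, so the first Sunday is March 5 and the third is March 19.
1 November 2023 is a Wednesday, so the first Saturday is November 4 and the fourth is November 25.
At the standard offset (UTC+11:30), 23:00 UTC + 11h30m = 10:30 Orkir Prefecture standard time (rolling into the next day, 2 May 2023).
The standard-time date in Orkir Prefecture, 2 May 2023, lies within the daylight-saving period (19 March – 25 November), so Orkir Prefecture is on daylight time, UTC+12:30.
23:00 UTC + 12h30m = 11:30 local (rolling into the next day, 2 May 2023).

11:30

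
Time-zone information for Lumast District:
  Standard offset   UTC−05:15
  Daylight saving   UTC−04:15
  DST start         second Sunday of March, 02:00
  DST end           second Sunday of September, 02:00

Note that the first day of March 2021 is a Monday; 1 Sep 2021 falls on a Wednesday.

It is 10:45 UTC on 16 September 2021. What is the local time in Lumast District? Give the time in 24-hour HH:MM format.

1 March 2021 is a Monday, so the first Sunday is March 7 and the second is March 14.
1 September 2021 is a Wednesday, so the first Sunday is September 5 and the second is September 12.
At the standard offset (UTC−05:15), 10:45 UTC − 5h15m = 05:30 Lumast District standard time.
The standard-time date in Lumast District, 16 September 2021, is outside the daylight-saving period (14 March – 12 September), so Lumast District is on standard time, UTC−05:15.
10:45 UTC − 5h15m = 05:30 local.

05:30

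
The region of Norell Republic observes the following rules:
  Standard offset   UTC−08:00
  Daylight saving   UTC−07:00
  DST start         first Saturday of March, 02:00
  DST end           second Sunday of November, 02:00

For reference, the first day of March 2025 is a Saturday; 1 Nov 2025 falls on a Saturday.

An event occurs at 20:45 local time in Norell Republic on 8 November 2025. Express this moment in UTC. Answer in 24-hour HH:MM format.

03:45

1 March 2025 is a Saturday, so the first Saturday is March 1.
1 November 2025 is a Saturday, so the first Sunday is November 2 and the second is November 9.
8 November 2025 falls between 1 March and 9 November, so daylight saving is in effect and Norell Republic is at UTC−07:00.
20:45 local + 7h = 03:45 UTC (rolling into the next day, 9 November 2025).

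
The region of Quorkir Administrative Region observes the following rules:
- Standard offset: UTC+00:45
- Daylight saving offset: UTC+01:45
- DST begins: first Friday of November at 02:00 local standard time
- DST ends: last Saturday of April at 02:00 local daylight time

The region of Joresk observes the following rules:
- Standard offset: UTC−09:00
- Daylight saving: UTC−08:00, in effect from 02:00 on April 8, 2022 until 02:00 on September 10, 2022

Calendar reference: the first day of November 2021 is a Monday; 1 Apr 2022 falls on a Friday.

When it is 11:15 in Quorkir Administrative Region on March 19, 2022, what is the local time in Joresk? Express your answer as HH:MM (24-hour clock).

00:30

1 November 2021 is a Monday, so the first Friday is November 5.
1 April 2022 is a Friday, so Saturdays fall on 2, 9, 16, 23, 30; the last is April 30.
Daylight saving runs 5 November 2021 – 30 April 2022; March 19, 2022 is inside that window, so Quorkir Administrative Region is at UTC+01:45.
11:15 Quorkir Administrative Region − 1h45m = 09:30 UTC.
At the standard offset (UTC−09:00), 09:30 UTC − 9h = 00:30 Joresk standard time.
The standard-time date in Joresk, March 19, 2022, is outside the daylight-saving period (8 April – 10 September), so Joresk is on standard time, UTC−09:00.
09:30 UTC − 9h = 00:30 Joresk.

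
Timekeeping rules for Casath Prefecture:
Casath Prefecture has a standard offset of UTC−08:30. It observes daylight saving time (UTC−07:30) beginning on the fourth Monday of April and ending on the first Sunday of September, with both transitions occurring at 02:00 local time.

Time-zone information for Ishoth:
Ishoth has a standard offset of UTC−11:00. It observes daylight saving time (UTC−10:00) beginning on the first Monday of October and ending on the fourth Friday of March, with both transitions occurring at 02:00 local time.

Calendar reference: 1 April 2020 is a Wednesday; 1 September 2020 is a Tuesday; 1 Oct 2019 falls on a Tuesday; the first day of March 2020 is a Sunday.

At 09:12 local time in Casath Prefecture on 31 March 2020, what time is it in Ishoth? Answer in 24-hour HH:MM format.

1 April 2020 is a Wednesday, so the first Monday is April 6 and the fourth is April 27.
1 September 2020 is a Tuesday, so the first Sunday is September 6.
31 March 2020 is outside the daylight-saving period (27 April – 6 September), so Casath Prefecture is on standard time, UTC−08:30.
09:12 Casath Prefecture + 8h30m = 17:42 UTC.
1 October 2019 is a Tuesday, so the first Monday is October 7.
1 March 2020 is a Sunday, so the first Friday is March 6 and the fourth is March 27.
At the standard offset (UTC−11:00), 17:42 UTC − 11h = 06:42 Ishoth standard time.
The standard-time date in Ishoth, 31 March 2020, is outside the daylight-saving period (7 October 2019 – 27 March 2020), so Ishoth is on standard time, UTC−11:00.
17:42 UTC − 11h = 06:42 Ishoth.

06:42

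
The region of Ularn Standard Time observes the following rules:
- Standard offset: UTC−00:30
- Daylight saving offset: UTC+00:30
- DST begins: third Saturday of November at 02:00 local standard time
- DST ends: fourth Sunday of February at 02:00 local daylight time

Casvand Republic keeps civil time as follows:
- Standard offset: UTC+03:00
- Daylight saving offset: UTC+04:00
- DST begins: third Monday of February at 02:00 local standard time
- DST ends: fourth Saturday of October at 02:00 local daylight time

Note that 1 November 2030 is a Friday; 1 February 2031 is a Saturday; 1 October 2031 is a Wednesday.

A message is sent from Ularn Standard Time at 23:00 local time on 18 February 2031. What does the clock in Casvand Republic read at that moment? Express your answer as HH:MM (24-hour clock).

02:30

1 November 2030 is a Friday, so the first Saturday is November 2 and the third is November 16.
1 February 2031 is a Saturday, so the first Sunday is February 2 and the fourth is February 23.
18 February 2031 falls between 16 November 2030 and 23 February 2031, so daylight saving is in effect and Ularn Standard Time is at UTC+00:30.
23:00 Ularn Standard Time − 0h30m = 22:30 UTC.
1 February 2031 is a Saturday, so the first Monday is February 3 and the third is February 17.
1 October 2031 is a Wednesday, so the first Saturday is October 4 and the fourth is October 25.
At the standard offset (UTC+03:00), 22:30 UTC + 3h = 01:30 Casvand Republic standard time (rolling into the next day, 19 February 2031).
The standard-time date in Casvand Republic, 19 February 2031, falls between 17 February and 25 October, so daylight saving is in effect and Casvand Republic is at UTC+04:00.
22:30 UTC + 4h = 02:30 Casvand Republic (rolling into the next day, 19 February 2031).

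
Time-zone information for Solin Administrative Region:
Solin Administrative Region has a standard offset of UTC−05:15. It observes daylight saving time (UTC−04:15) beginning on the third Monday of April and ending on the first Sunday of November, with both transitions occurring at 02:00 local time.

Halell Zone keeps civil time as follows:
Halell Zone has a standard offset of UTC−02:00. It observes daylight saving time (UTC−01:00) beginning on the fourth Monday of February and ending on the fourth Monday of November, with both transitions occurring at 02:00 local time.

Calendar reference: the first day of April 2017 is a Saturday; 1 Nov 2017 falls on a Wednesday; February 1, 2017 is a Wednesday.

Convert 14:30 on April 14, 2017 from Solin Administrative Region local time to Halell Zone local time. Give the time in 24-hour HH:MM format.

18:45

1 April 2017 is a Saturday, so the first Monday is April 3 and the third is April 17.
1 November 2017 is a Wednesday, so the first Sunday is November 5.
April 14, 2017 does not fall between 17 April and 5 November, so daylight saving is not in effect and Solin Administrative Region is at UTC−05:15.
14:30 Solin Administrative Region + 5h15m = 19:45 UTC.
1 February 2017 is a Wednesday, so the first Monday is February 6 and the fourth is February 27.
1 November 2017 is a Wednesday, so the first Monday is November 6 and the fourth is November 27.
At the standard offset (UTC−02:00), 19:45 UTC − 2h = 17:45 Halell Zone standard time.
The standard-time date in Halell Zone, April 14, 2017, lies within the daylight-saving period (27 February – 27 November), so Halell Zone is on daylight time, UTC−01:00.
19:45 UTC − 1h = 18:45 Halell Zone.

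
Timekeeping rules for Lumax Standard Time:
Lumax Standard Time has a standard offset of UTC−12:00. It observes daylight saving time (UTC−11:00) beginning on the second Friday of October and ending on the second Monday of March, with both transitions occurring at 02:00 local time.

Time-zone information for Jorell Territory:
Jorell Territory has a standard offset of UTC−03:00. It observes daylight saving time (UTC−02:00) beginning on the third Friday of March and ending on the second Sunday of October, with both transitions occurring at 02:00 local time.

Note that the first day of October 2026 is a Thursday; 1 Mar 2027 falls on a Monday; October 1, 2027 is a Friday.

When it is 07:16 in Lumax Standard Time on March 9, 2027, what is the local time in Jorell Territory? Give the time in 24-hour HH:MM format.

1 October 2026 is a Thursday, so the first Friday is October 2 and the second is October 9.
1 March 2027 is a Monday, so the first Monday is March 1 and the second is March 8.
Daylight saving runs 9 October 2026 – 8 March 2027; March 9, 2027 is outside that window, so Lumax Standard Time is on standard time at UTC−12:00.
07:16 Lumax Standard Time + 12h = 19:16 UTC.
1 March 2027 is a Monday, so the first Friday is March 5 and the third is March 19.
1 October 2027 is a Friday, so the first Sunday is October 3 and the second is October 10.
At the standard offset (UTC−03:00), 19:16 UTC − 3h = 16:16 Jorell Territory standard time.
Daylight saving runs 19 March – 10 October; the standard-time date in Jorell Territory, March 9, 2027, is outside that window, so Jorell Territory is on standard time at UTC−03:00.
19:16 UTC − 3h = 16:16 Jorell Territory.

16:16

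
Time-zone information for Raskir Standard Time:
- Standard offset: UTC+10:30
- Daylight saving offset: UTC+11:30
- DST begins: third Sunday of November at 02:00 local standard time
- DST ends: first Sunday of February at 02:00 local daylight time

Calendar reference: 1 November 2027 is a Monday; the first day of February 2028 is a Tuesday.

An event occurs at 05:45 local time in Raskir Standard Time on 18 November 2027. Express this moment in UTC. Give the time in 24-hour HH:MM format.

19:15

1 November 2027 is a Monday, so the first Sunday is November 7 and the third is November 21.
1 February 2028 is a Tuesday, so the first Sunday is February 6.
18 November 2027 does not fall between 21 November 2027 and 6 February 2028, so daylight saving is not in effect and Raskir Standard Time is at UTC+10:30.
05:45 local − 10h30m = 19:15 UTC (rolling into the previous day, 17 November 2027).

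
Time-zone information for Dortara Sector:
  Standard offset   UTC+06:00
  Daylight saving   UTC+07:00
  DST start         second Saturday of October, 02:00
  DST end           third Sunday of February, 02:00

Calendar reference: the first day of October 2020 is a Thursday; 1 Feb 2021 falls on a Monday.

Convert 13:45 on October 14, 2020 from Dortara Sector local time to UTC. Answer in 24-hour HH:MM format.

1 October 2020 is a Thursday, so the first Saturday is October 3 and the second is October 10.
1 February 2021 is a Monday, so the first Sunday is February 7 and the third is February 21.
Daylight saving runs 10 October 2020 – 21 February 2021; October 14, 2020 is inside that window, so Dortara Sector is at UTC+07:00.
13:45 local − 7h = 06:45 UTC.

06:45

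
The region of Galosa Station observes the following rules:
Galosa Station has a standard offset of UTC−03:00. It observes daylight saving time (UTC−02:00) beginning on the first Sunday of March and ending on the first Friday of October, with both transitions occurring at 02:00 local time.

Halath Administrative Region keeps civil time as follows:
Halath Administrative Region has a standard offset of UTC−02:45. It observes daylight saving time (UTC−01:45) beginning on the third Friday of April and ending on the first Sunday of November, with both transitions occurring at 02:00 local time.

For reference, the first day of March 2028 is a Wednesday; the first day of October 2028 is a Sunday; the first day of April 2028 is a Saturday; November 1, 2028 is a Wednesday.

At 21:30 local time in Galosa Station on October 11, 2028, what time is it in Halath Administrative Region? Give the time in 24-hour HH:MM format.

1 March 2028 is a Wednesday, so the first Sunday is March 5.
1 October 2028 is a Sunday, so the first Friday is October 6.
Daylight saving runs 5 March – 6 October; October 11, 2028 is outside that window, so Galosa Station is on standard time at UTC−03:00.
21:30 Galosa Station + 3h = 00:30 UTC (rolling into the next day, 12 October 2028).
1 April 2028 is a Saturday, so the first Friday is April 7 and the third is April 21.
1 November 2028 is a Wednesday, so the first Sunday is November 5.
At the standard offset (UTC−02:45), 00:30 UTC − 2h45m = 21:45 Halath Administrative Region standard time (rolling into the previous day, 11 October 2028).
Daylight saving runs 21 April – 5 November; the standard-time date in Halath Administrative Region, October 11, 2028, is inside that window, so Halath Administrative Region is at UTC−01:45.
00:30 UTC − 1h45m = 22:45 Halath Administrative Region (rolling into the previous day, 11 October 2028).

22:45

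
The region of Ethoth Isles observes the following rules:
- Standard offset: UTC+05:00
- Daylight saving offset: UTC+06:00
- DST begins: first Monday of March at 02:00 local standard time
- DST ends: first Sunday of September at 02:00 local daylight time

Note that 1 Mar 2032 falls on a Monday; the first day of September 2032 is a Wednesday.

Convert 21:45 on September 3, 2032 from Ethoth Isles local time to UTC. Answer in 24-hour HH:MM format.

15:45

1 March 2032 is a Monday, so the first Monday is March 1.
1 September 2032 is a Wednesday, so the first Sunday is September 5.
September 3, 2032 lies within the daylight-saving period (1 March – 5 September), so Ethoth Isles is on daylight time, UTC+06:00.
21:45 local − 6h = 15:45 UTC.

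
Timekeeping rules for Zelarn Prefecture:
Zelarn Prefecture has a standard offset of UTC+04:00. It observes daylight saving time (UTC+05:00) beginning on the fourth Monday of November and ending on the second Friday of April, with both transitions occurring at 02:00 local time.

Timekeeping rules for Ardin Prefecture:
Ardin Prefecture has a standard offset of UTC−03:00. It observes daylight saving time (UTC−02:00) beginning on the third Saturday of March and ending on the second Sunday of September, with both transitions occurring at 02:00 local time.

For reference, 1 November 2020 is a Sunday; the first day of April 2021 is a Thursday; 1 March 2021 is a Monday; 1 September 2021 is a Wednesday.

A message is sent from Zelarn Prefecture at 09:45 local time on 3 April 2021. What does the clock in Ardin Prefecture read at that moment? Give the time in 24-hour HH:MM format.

1 November 2020 is a Sunday, so the first Monday is November 2 and the fourth is November 23.
1 April 2021 is a Thursday, so the first Friday is April 2 and the second is April 9.
3 April 2021 falls between 23 November 2020 and 9 April 2021, so daylight saving is in effect and Zelarn Prefecture is at UTC+05:00.
09:45 Zelarn Prefecture − 5h = 04:45 UTC.
1 March 2021 is a Monday, so the first Saturday is March 6 and the third is March 20.
1 September 2021 is a Wednesday, so the first Sunday is September 5 and the second is September 12.
At the standard offset (UTC−03:00), 04:45 UTC − 3h = 01:45 Ardin Prefecture standard time.
The standard-time date in Ardin Prefecture, 3 April 2021, lies within the daylight-saving period (20 March – 12 September), so Ardin Prefecture is on daylight time, UTC−02:00.
04:45 UTC − 2h = 02:45 Ardin Prefecture.

02:45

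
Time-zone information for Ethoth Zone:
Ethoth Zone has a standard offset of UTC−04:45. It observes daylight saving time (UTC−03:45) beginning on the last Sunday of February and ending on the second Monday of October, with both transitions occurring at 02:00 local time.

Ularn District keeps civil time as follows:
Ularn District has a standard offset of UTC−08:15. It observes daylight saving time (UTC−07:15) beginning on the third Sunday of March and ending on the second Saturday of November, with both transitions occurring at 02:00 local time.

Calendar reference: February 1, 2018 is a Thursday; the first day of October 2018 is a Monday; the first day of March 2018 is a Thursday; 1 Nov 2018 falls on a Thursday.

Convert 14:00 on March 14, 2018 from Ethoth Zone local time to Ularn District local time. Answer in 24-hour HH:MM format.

09:30

1 February 2018 is a Thursday, so Sundays fall on 4, 11, 18, 25; the last is February 25.
1 October 2018 is a Monday, so the first Monday is October 1 and the second is October 8.
Daylight saving runs 25 February – 8 October; March 14, 2018 is inside that window, so Ethoth Zone is at UTC−03:45.
14:00 Ethoth Zone + 3h45m = 17:45 UTC.
1 March 2018 is a Thursday, so the first Sunday is March 4 and the third is March 18.
1 November 2018 is a Thursday, so the first Saturday is November 3 and the second is November 10.
At the standard offset (UTC−08:15), 17:45 UTC − 8h15m = 09:30 Ularn District standard time.
Daylight saving runs 18 March – 10 November; the standard-time date in Ularn District, March 14, 2018, is outside that window, so Ularn District is on standard time at UTC−08:15.
17:45 UTC − 8h15m = 09:30 Ularn District.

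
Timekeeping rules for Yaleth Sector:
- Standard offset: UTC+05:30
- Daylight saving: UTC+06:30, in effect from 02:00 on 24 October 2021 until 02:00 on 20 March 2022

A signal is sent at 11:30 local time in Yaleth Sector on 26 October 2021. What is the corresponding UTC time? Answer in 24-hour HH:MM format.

26 October 2021 lies within the daylight-saving period (24 October 2021 – 20 March 2022), so Yaleth Sector is on daylight time, UTC+06:30.
11:30 local − 6h30m = 05:00 UTC.

05:00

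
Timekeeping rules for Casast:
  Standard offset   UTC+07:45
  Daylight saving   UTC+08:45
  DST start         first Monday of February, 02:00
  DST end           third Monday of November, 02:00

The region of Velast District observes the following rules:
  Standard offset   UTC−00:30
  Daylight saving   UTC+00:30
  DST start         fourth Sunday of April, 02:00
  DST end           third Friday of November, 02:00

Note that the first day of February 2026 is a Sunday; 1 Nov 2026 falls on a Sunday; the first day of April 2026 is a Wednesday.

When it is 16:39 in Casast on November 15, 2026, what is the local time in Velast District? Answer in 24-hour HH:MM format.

1 February 2026 is a Sunday, so the first Monday is February 2.
1 November 2026 is a Sunday, so the first Monday is November 2 and the third is November 16.
November 15, 2026 lies within the daylight-saving period (2 February – 16 November), so Casast is on daylight time, UTC+08:45.
16:39 Casast − 8h45m = 07:54 UTC.
1 April 2026 is a Wednesday, so the first Sunday is April 5 and the fourth is April 26.
1 November 2026 is a Sunday, so the first Friday is November 6 and the third is November 20.
At the standard offset (UTC−00:30), 07:54 UTC − 0h30m = 07:24 Velast District standard time.
The standard-time date in Velast District, November 15, 2026, falls between 26 April and 20 November, so daylight saving is in effect and Velast District is at UTC+00:30.
07:54 UTC + 0h30m = 08:24 Velast District.

08:24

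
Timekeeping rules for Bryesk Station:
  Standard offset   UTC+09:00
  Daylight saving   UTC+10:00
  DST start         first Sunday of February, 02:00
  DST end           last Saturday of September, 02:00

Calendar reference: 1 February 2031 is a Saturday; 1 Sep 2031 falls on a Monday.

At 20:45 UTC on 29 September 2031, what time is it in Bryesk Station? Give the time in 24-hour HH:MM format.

1 February 2031 is a Saturday, so the first Sunday is February 2.
1 September 2031 is a Monday, so Saturdays fall on 6, 13, 20, 27; the last is September 27.
At the standard offset (UTC+09:00), 20:45 UTC + 9h = 05:45 Bryesk Station standard time (rolling into the next day, 30 September 2031).
The standard-time date in Bryesk Station, 30 September 2031, is outside the daylight-saving period (2 February – 27 September), so Bryesk Station is on standard time, UTC+09:00.
20:45 UTC + 9h = 05:45 local (rolling into the next day, 30 September 2031).

05:45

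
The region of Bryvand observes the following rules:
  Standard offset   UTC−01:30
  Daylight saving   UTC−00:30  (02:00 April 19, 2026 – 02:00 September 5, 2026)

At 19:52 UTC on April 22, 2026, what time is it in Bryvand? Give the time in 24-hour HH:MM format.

At the standard offset (UTC−01:30), 19:52 UTC − 1h30m = 18:22 Bryvand standard time.
Daylight saving runs 19 April – 5 September; the standard-time date in Bryvand, April 22, 2026, is inside that window, so Bryvand is at UTC−00:30.
19:52 UTC − 0h30m = 19:22 local.

19:22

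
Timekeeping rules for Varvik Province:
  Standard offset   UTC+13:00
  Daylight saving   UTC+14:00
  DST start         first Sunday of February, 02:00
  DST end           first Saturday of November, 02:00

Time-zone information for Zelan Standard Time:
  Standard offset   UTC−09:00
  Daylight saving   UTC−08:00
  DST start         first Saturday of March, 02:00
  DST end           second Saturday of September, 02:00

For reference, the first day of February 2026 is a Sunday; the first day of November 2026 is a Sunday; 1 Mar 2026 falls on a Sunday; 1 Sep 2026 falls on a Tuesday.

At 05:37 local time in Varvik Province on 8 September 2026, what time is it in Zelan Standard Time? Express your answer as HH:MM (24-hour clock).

1 February 2026 is a Sunday, so the first Sunday is February 1.
1 November 2026 is a Sunday, so the first Saturday is November 7.
8 September 2026 lies within the daylight-saving period (1 February – 7 November), so Varvik Province is on daylight time, UTC+14:00.
05:37 Varvik Province − 14h = 15:37 UTC (rolling into the previous day, 7 September 2026).
1 March 2026 is a Sunday, so the first Saturday is March 7.
1 September 2026 is a Tuesday, so the first Saturday is September 5 and the second is September 12.
At the standard offset (UTC−09:00), 15:37 UTC − 9h = 06:37 Zelan Standard Time standard time.
The standard-time date in Zelan Standard Time, 7 September 2026, falls between 7 March and 12 September, so daylight saving is in effect and Zelan Standard Time is at UTC−08:00.
15:37 UTC − 8h = 07:37 Zelan Standard Time.

07:37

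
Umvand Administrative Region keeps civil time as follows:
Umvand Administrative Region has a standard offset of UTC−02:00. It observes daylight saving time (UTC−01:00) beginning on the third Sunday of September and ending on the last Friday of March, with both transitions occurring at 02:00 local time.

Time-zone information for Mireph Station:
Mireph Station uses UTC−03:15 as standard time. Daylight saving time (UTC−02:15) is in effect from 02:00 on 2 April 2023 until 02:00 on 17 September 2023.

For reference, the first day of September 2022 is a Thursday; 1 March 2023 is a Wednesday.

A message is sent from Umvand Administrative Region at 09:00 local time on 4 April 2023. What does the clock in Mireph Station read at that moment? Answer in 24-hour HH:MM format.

1 September 2022 is a Thursday, so the first Sunday is September 4 and the third is September 18.
1 March 2023 is a Wednesday, so Fridays fall on 3, 10, 17, 24, 31; the last is March 31.
4 April 2023 does not fall between 18 September 2022 and 31 March 2023, so daylight saving is not in effect and Umvand Administrative Region is at UTC−02:00.
09:00 Umvand Administrative Region + 2h = 11:00 UTC.
At the standard offset (UTC−03:15), 11:00 UTC − 3h15m = 07:45 Mireph Station standard time.
Daylight saving runs 2 April – 17 September; the standard-time date in Mireph Station, 4 April 2023, is inside that window, so Mireph Station is at UTC−02:15.
11:00 UTC − 2h15m = 08:45 Mireph Station.

08:45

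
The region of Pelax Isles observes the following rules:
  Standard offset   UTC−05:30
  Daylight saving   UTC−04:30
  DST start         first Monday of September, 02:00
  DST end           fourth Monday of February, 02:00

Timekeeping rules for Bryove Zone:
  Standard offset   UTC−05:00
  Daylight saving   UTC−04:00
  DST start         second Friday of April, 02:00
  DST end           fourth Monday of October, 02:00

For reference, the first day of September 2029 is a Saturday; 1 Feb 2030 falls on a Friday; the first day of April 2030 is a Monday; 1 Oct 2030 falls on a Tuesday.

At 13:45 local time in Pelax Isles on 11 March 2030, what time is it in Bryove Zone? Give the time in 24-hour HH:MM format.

1 September 2029 is a Saturday, so the first Monday is September 3.
1 February 2030 is a Friday, so the first Monday is February 4 and the fourth is February 25.
11 March 2030 is outside the daylight-saving period (3 September 2029 – 25 February 2030), so Pelax Isles is on standard time, UTC−05:30.
13:45 Pelax Isles + 5h30m = 19:15 UTC.
1 April 2030 is a Monday, so the first Friday is April 5 and the second is April 12.
1 October 2030 is a Tuesday, so the first Monday is October 7 and the fourth is October 28.
At the standard offset (UTC−05:00), 19:15 UTC − 5h = 14:15 Bryove Zone standard time.
Daylight saving runs 12 April – 28 October; the standard-time date in Bryove Zone, 11 March 2030, is outside that window, so Bryove Zone is on standard time at UTC−05:00.
19:15 UTC − 5h = 14:15 Bryove Zone.

14:15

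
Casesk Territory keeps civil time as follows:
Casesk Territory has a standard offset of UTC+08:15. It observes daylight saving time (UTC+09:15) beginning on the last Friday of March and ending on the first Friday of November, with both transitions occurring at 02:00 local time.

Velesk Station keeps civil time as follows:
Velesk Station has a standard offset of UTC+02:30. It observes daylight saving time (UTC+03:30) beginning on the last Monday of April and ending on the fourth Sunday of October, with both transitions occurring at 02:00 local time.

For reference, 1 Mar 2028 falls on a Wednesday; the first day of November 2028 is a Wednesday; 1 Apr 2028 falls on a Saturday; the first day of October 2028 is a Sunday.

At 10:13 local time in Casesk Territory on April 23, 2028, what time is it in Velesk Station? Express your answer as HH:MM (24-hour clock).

1 March 2028 is a Wednesday, so Fridays fall on 3, 10, 17, 24, 31; the last is March 31.
1 November 2028 is a Wednesday, so the first Friday is November 3.
Daylight saving runs 31 March – 3 November; April 23, 2028 is inside that window, so Casesk Territory is at UTC+09:15.
10:13 Casesk Territory − 9h15m = 00:58 UTC.
1 April 2028 is a Saturday, so Mondays fall on 3, 10, 17, 24; the last is April 24.
1 October 2028 is a Sunday, so the first Sunday is October 1 and the fourth is October 22.
At the standard offset (UTC+02:30), 00:58 UTC + 2h30m = 03:28 Velesk Station standard time.
The standard-time date in Velesk Station, April 23, 2028, does not fall between 24 April and 22 October, so daylight saving is not in effect and Velesk Station is at UTC+02:30.
00:58 UTC + 2h30m = 03:28 Velesk Station.

03:28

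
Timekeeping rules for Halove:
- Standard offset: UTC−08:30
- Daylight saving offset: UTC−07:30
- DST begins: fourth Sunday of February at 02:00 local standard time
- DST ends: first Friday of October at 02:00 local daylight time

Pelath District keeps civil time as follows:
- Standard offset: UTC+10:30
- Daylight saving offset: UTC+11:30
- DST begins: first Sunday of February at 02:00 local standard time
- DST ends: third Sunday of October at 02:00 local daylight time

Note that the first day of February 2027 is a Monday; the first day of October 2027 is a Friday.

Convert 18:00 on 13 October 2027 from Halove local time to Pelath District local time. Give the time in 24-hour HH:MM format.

1 February 2027 is a Monday, so the first Sunday is February 7 and the fourth is February 28.
1 October 2027 is a Friday, so the first Friday is October 1.
Daylight saving runs 28 February – 1 October; 13 October 2027 is outside that window, so Halove is on standard time at UTC−08:30.
18:00 Halove + 8h30m = 02:30 UTC (rolling into the next day, 14 October 2027).
1 February 2027 is a Monday, so the first Sunday is February 7.
1 October 2027 is a Friday, so the first Sunday is October 3 and the third is October 17.
At the standard offset (UTC+10:30), 02:30 UTC + 10h30m = 13:00 Pelath District standard time.
The standard-time date in Pelath District, 14 October 2027, falls between 7 February and 17 October, so daylight saving is in effect and Pelath District is at UTC+11:30.
02:30 UTC + 11h30m = 14:00 Pelath District.

14:00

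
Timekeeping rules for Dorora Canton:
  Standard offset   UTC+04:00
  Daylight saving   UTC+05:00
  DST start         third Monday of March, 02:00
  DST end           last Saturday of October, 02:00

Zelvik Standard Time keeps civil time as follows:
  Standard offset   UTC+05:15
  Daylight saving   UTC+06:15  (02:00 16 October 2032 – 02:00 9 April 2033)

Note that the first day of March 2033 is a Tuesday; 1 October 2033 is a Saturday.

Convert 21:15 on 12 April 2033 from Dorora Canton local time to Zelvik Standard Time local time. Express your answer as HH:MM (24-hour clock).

21:30

1 March 2033 is a Tuesday, so the first Monday is March 7 and the third is March 21.
1 October 2033 is a Saturday, so Saturdays fall on 1, 8, 15, 22, 29; the last is October 29.
Daylight saving runs 21 March – 29 October; 12 April 2033 is inside that window, so Dorora Canton is at UTC+05:00.
21:15 Dorora Canton − 5h = 16:15 UTC.
At the standard offset (UTC+05:15), 16:15 UTC + 5h15m = 21:30 Zelvik Standard Time standard time.
The standard-time date in Zelvik Standard Time, 12 April 2033, does not fall between 16 October 2032 and 9 April 2033, so daylight saving is not in effect and Zelvik Standard Time is at UTC+05:15.
16:15 UTC + 5h15m = 21:30 Zelvik Standard Time.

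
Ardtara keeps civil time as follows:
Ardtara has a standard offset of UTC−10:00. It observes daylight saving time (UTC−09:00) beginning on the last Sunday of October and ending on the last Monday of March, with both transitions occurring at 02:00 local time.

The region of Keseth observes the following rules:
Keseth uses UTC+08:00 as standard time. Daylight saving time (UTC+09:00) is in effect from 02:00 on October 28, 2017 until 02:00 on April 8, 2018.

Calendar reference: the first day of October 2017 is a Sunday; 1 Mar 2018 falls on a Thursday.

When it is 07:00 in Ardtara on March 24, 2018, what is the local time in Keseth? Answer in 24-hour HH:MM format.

1 October 2017 is a Sunday, so Sundays fall on 1, 8, 15, 22, 29; the last is October 29.
1 March 2018 is a Thursday, so Mondays fall on 5, 12, 19, 26; the last is March 26.
Daylight saving runs 29 October 2017 – 26 March 2018; March 24, 2018 is inside that window, so Ardtara is at UTC−09:00.
07:00 Ardtara + 9h = 16:00 UTC.
At the standard offset (UTC+08:00), 16:00 UTC + 8h = 00:00 Keseth standard time (rolling into the next day, 25 March 2018).
The standard-time date in Keseth, March 25, 2018, falls between 28 October 2017 and 8 April 2018, so daylight saving is in effect and Keseth is at UTC+09:00.
16:00 UTC + 9h = 01:00 Keseth (rolling into the next day, 25 March 2018).

01:00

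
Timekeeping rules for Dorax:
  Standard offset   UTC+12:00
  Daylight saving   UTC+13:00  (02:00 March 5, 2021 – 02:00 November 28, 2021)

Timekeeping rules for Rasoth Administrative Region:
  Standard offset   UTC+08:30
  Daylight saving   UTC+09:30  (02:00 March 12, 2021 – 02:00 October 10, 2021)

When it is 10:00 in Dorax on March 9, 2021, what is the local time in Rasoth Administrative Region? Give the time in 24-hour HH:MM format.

March 9, 2021 lies within the daylight-saving period (5 March – 28 November), so Dorax is on daylight time, UTC+13:00.
10:00 Dorax − 13h = 21:00 UTC (rolling into the previous day, 8 March 2021).
At the standard offset (UTC+08:30), 21:00 UTC + 8h30m = 05:30 Rasoth Administrative Region standard time (rolling into the next day, 9 March 2021).
The standard-time date in Rasoth Administrative Region, March 9, 2021, is outside the daylight-saving period (12 March – 10 October), so Rasoth Administrative Region is on standard time, UTC+08:30.
21:00 UTC + 8h30m = 05:30 Rasoth Administrative Region (rolling into the next day, 9 March 2021).

05:30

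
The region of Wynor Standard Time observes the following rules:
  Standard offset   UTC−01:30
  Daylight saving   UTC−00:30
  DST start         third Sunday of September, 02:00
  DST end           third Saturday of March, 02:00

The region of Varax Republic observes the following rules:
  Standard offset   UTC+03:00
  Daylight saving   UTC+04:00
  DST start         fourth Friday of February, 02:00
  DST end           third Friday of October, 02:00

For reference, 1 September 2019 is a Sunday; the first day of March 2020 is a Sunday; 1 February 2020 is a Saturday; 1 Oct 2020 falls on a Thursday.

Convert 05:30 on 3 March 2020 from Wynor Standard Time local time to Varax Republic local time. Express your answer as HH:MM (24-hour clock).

1 September 2019 is a Sunday, so the first Sunday is September 1 and the third is September 15.
1 March 2020 is a Sunday, so the first Saturday is March 7 and the third is March 21.
Daylight saving runs 15 September 2019 – 21 March 2020; 3 March 2020 is inside that window, so Wynor Standard Time is at UTC−00:30.
05:30 Wynor Standard Time + 0h30m = 06:00 UTC.
1 February 2020 is a Saturday, so the first Friday is February 7 and the fourth is February 28.
1 October 2020 is a Thursday, so the first Friday is October 2 and the third is October 16.
At the standard offset (UTC+03:00), 06:00 UTC + 3h = 09:00 Varax Republic standard time.
Daylight saving runs 28 February – 16 October; the standard-time date in Varax Republic, 3 March 2020, is inside that window, so Varax Republic is at UTC+04:00.
06:00 UTC + 4h = 10:00 Varax Republic.

10:00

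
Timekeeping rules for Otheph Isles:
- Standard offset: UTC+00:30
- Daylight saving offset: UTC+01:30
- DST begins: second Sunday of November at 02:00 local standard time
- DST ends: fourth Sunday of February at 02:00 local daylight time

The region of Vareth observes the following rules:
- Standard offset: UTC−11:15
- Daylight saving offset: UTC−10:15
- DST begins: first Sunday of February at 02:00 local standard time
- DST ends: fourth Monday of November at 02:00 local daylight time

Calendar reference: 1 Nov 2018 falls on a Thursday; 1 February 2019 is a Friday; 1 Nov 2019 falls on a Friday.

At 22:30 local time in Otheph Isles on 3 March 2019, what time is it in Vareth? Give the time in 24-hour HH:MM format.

1 November 2018 is a Thursday, so the first Sunday is November 4 and the second is November 11.
1 February 2019 is a Friday, so the first Sunday is February 3 and the fourth is February 24.
Daylight saving runs 11 November 2018 – 24 February 2019; 3 March 2019 is outside that window, so Otheph Isles is on standard time at UTC+00:30.
22:30 Otheph Isles − 0h30m = 22:00 UTC.
1 February 2019 is a Friday, so the first Sunday is February 3.
1 November 2019 is a Friday, so the first Monday is November 4 and the fourth is November 25.
At the standard offset (UTC−11:15), 22:00 UTC − 11h15m = 10:45 Vareth standard time.
The standard-time date in Vareth, 3 March 2019, lies within the daylight-saving period (3 February – 25 November), so Vareth is on daylight time, UTC−10:15.
22:00 UTC − 10h15m = 11:45 Vareth.

11:45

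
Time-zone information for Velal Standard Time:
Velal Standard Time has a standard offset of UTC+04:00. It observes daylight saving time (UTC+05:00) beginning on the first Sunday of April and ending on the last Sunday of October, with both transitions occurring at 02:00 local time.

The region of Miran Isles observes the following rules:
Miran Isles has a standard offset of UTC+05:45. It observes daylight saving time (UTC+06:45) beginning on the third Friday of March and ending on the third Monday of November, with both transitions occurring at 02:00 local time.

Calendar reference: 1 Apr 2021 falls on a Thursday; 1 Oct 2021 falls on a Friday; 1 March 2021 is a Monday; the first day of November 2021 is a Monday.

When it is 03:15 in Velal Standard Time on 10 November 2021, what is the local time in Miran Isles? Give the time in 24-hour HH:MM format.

1 April 2021 is a Thursday, so the first Sunday is April 4.
1 October 2021 is a Friday, so Sundays fall on 3, 10, 17, 24, 31; the last is October 31.
Daylight saving runs 4 April – 31 October; 10 November 2021 is outside that window, so Velal Standard Time is on standard time at UTC+04:00.
03:15 Velal Standard Time − 4h = 23:15 UTC (rolling into the previous day, 9 November 2021).
1 March 2021 is a Monday, so the first Friday is March 5 and the third is March 19.
1 November 2021 is a Monday, so the first Monday is November 1 and the third is November 15.
At the standard offset (UTC+05:45), 23:15 UTC + 5h45m = 05:00 Miran Isles standard time (rolling into the next day, 10 November 2021).
Daylight saving runs 19 March – 15 November; the standard-time date in Miran Isles, 10 November 2021, is inside that window, so Miran Isles is at UTC+06:45.
23:15 UTC + 6h45m = 06:00 Miran Isles (rolling into the next day, 10 November 2021).

06:00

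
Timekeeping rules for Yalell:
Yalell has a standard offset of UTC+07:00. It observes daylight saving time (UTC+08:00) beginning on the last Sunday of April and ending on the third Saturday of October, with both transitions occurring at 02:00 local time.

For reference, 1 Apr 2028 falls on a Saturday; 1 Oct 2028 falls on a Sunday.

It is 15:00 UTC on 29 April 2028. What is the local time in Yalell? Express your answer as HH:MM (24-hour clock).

22:00

1 April 2028 is a Saturday, so Sundays fall on 2, 9, 16, 23, 30; the last is April 30.
1 October 2028 is a Sunday, so the first Saturday is October 7 and the third is October 21.
At the standard offset (UTC+07:00), 15:00 UTC + 7h = 22:00 Yalell standard time.
The standard-time date in Yalell, 29 April 2028, does not fall between 30 April and 21 October, so daylight saving is not in effect and Yalell is at UTC+07:00.
15:00 UTC + 7h = 22:00 local.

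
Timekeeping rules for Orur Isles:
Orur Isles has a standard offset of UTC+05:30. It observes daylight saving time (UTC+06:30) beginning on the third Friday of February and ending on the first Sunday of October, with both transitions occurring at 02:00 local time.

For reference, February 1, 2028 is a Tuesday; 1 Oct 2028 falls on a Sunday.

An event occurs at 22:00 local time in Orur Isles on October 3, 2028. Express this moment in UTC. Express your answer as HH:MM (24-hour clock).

16:30

1 February 2028 is a Tuesday, so the first Friday is February 4 and the third is February 18.
1 October 2028 is a Sunday, so the first Sunday is October 1.
Daylight saving runs 18 February – 1 October; October 3, 2028 is outside that window, so Orur Isles is on standard time at UTC+05:30.
22:00 local − 5h30m = 16:30 UTC.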